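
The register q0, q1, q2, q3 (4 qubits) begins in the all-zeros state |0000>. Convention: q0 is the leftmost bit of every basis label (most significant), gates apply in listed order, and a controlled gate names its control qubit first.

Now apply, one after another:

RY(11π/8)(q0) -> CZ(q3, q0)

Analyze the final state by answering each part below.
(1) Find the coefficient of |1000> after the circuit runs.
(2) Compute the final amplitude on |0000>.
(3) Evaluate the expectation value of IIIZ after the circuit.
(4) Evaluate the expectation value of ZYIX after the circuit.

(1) The final state's coefficient on |1000> equals sin(5*pi/16).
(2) The final state's coefficient on |0000> equals -cos(5*pi/16).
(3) The observable IIIZ averages to 1.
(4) The expectation value of ZYIX is 0.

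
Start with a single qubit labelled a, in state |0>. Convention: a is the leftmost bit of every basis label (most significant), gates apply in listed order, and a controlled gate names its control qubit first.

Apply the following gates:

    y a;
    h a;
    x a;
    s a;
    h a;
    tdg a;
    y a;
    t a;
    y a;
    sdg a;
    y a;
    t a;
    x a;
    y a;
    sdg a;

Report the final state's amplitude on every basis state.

After the circuit, the state carries amplitude sqrt(2)/2 on |0>, 1/2 + I/2 on |1>.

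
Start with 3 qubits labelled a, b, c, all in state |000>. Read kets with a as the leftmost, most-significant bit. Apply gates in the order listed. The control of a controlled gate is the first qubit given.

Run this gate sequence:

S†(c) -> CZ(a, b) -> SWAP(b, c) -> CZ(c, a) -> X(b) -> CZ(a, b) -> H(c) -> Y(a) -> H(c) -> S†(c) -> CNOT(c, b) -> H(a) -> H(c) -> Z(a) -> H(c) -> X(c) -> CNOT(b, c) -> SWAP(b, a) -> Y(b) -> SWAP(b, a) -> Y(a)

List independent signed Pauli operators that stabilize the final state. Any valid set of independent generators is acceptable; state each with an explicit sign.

The stabilizer group can be generated by +XII, -IZI, +IIZ, among other valid generating sets.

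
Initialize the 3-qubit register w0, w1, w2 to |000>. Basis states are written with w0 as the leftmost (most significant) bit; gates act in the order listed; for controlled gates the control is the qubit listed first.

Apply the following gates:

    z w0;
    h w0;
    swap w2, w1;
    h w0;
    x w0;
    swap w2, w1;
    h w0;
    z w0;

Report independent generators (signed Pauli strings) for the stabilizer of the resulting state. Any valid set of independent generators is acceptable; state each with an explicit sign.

One valid set of independent stabilizer generators is +XII, +IZI, +IIZ (any independent generating set of the same group is equally correct).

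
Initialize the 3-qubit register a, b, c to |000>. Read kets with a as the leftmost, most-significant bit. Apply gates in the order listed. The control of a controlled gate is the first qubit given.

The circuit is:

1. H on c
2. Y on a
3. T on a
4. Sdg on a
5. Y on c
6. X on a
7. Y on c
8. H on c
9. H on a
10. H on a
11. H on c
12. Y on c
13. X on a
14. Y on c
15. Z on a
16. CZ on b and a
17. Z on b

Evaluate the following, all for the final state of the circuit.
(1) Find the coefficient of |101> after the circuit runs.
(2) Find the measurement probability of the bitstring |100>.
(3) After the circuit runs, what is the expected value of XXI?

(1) The amplitude on |101> is -sqrt(2)*exp(I*pi/4)/2.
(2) Outcome |100> occurs with probability 1/2.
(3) In the final state, XXI has expectation 0.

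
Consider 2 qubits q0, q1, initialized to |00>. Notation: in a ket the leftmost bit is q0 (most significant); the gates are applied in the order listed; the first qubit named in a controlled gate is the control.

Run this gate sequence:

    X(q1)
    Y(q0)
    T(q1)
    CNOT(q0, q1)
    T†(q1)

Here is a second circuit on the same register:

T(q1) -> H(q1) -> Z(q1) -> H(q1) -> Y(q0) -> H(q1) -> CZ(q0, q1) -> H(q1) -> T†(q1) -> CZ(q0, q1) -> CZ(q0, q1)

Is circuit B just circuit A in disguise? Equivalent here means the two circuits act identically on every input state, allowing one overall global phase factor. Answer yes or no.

No: there is an input state on which the two circuits produce genuinely different outputs (not merely differing by a phase).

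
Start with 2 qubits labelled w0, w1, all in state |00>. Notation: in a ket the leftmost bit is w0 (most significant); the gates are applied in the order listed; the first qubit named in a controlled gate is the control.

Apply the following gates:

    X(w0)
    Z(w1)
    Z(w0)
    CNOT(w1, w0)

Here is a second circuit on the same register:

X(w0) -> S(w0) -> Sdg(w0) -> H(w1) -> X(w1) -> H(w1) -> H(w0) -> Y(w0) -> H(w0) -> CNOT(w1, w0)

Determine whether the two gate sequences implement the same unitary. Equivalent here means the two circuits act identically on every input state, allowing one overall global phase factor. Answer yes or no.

No — the two circuits implement different unitaries, even allowing a global phase.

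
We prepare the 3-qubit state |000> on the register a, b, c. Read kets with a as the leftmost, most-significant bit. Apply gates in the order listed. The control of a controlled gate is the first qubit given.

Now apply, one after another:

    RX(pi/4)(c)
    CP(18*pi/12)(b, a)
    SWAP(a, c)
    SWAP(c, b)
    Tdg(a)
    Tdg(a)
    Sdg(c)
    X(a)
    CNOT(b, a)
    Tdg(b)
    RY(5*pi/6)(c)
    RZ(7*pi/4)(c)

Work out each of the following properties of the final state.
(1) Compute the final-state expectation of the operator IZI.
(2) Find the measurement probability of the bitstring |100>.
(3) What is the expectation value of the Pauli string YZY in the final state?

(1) In the final state, IZI has expectation 1.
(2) The probability of measuring |100> is -sqrt(3)/8 - sqrt(6)/16 + sqrt(2)/8 + 1/4.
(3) In the final state, YZY has expectation 0.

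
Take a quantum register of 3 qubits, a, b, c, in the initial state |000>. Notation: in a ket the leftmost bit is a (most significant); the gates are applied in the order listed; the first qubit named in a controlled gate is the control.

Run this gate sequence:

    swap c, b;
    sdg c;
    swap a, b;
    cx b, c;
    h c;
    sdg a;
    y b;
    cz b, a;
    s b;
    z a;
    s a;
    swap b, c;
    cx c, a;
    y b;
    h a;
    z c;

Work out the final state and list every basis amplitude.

The final amplitudes are 0 on |000>, -I/2 on |001>, 0 on |010>, I/2 on |011>, 0 on |100>, I/2 on |101>, 0 on |110>, -I/2 on |111>.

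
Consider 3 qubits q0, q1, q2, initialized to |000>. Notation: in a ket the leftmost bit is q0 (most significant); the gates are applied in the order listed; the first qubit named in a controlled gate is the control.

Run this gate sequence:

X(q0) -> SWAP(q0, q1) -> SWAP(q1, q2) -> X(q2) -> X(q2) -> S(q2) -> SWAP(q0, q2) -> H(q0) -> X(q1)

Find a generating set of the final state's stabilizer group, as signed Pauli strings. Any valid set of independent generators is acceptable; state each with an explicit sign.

One valid set of independent stabilizer generators is -XII, -IZI, +IIZ (any independent generating set of the same group is equally correct). Key observation: steps 4-5 multiply out to the identity, so the circuit reduces to the remaining gates.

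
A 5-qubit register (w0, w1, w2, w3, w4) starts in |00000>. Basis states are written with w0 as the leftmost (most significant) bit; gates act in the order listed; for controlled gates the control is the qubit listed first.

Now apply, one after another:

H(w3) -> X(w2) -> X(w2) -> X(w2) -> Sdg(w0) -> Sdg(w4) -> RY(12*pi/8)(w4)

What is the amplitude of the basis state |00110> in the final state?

The final state's coefficient on |00110> equals -1/2.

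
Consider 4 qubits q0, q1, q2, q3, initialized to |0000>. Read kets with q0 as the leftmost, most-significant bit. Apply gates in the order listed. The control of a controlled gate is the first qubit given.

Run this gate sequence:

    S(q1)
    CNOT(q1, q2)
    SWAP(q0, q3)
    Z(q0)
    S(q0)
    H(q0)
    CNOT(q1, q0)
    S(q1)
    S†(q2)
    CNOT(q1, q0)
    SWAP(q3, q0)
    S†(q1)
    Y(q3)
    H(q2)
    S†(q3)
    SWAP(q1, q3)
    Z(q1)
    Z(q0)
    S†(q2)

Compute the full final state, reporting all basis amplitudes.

The final amplitudes are -I/2 on |0000>, -1/2 on |0010>, -1/2 on |0100>, I/2 on |0110>, and 0 on every other basis state.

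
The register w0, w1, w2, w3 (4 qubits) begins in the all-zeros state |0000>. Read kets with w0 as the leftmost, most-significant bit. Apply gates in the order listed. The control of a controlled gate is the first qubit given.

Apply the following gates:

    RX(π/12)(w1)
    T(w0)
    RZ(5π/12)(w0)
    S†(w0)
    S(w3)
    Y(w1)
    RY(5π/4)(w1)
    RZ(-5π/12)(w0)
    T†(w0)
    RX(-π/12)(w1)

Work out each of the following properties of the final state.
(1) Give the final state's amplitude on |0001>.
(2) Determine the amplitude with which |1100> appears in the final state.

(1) The amplitude on |0001> is 0.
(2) The final state's coefficient on |1100> equals 0.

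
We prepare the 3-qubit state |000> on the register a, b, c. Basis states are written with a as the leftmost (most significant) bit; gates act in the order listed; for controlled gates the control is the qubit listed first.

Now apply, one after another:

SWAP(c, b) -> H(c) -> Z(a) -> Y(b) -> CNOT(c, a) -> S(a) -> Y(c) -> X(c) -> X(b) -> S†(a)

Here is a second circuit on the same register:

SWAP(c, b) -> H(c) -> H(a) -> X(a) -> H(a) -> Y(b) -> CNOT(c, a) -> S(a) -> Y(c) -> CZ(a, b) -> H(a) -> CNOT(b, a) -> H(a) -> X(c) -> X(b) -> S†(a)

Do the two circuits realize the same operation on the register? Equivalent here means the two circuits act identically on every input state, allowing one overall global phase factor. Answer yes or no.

Yes — the two circuits implement the same unitary up to a global phase.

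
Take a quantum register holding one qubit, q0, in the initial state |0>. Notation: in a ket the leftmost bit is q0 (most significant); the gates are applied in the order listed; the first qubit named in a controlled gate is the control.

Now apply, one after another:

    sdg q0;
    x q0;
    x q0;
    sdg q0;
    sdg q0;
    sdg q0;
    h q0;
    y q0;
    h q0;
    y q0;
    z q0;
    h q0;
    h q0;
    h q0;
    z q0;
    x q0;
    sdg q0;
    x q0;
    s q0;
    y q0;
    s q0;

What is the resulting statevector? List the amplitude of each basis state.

The resulting statevector has amplitude sqrt(2)/2 on |0>, -sqrt(2)*I/2 on |1>.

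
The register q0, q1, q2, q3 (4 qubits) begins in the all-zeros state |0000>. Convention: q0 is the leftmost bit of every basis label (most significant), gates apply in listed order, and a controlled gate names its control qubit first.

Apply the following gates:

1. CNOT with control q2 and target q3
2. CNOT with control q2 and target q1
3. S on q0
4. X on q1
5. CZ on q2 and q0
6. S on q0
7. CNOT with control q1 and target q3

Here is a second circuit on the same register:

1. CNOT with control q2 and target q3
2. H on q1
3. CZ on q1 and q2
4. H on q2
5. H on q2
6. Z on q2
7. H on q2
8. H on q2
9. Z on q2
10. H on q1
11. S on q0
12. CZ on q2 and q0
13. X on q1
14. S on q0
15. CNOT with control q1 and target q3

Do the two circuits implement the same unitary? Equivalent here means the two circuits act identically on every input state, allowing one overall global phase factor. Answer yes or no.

Yes — the two circuits implement the same unitary up to a global phase.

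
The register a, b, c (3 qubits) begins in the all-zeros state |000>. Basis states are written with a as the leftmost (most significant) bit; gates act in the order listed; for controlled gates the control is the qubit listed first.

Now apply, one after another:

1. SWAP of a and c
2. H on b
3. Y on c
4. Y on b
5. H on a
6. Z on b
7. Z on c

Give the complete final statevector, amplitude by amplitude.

The final amplitudes are 0 on |000>, -1/2 on |001>, 0 on |010>, -1/2 on |011>, 0 on |100>, -1/2 on |101>, 0 on |110>, -1/2 on |111>.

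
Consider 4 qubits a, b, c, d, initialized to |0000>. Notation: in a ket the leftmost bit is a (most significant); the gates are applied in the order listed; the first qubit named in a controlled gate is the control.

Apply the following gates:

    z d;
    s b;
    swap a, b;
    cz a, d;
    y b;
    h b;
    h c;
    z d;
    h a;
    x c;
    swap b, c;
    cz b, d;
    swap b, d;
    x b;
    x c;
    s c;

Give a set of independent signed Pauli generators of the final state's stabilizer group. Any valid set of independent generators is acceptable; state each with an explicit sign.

The stabilizer group can be generated by +XIII, -IIYI, +IIIX, -IZII, among other valid generating sets.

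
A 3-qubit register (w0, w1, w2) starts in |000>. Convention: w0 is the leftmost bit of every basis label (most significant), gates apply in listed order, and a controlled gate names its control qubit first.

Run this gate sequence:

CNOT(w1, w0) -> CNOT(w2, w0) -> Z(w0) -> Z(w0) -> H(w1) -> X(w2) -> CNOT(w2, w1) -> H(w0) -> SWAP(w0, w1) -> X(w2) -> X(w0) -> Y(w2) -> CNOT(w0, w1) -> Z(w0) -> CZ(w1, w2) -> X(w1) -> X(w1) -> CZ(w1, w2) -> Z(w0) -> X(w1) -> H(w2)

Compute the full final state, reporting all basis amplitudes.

After the circuit, the state carries amplitude sqrt(2)*I/4 on |000>, -sqrt(2)*I/4 on |001>, sqrt(2)*I/4 on |010>, -sqrt(2)*I/4 on |011>, sqrt(2)*I/4 on |100>, -sqrt(2)*I/4 on |101>, sqrt(2)*I/4 on |110>, -sqrt(2)*I/4 on |111>. Key observation: the block from step 14 through step 19 cancels to the identity and can be dropped.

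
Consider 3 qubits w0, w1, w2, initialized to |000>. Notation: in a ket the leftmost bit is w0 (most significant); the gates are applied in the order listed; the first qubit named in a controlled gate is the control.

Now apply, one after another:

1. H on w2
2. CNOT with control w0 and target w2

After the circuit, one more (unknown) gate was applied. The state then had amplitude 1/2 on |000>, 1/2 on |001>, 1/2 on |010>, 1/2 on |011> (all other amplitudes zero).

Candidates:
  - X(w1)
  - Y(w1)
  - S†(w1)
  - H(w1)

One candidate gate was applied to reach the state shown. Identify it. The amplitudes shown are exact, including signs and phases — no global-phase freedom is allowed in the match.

It was H(w1) that produced the state shown.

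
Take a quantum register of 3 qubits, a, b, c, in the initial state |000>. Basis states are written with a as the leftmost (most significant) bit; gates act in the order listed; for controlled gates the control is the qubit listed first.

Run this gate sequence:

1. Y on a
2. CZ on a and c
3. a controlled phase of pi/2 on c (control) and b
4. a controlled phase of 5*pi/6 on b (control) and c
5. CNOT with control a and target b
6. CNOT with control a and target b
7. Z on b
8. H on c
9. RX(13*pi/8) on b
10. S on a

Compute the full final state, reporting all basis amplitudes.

The final amplitudes are 0 on |000>, 0 on |001>, 0 on |010>, 0 on |011>, sqrt(2)*cos(3*pi/16)/2 on |100>, sqrt(2)*cos(3*pi/16)/2 on |101>, sqrt(2)*I*sin(3*pi/16)/2 on |110>, sqrt(2)*I*sin(3*pi/16)/2 on |111>.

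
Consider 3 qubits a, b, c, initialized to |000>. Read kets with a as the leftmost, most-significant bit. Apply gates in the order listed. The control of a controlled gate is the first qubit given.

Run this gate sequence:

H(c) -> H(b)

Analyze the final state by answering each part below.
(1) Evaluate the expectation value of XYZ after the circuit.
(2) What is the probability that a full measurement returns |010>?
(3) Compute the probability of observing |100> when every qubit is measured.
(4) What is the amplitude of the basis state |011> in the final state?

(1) The expectation value of XYZ is 0.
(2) The probability of measuring |010> is 1/4.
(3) The probability of measuring |100> is 0.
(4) The final state's coefficient on |011> equals 1/2.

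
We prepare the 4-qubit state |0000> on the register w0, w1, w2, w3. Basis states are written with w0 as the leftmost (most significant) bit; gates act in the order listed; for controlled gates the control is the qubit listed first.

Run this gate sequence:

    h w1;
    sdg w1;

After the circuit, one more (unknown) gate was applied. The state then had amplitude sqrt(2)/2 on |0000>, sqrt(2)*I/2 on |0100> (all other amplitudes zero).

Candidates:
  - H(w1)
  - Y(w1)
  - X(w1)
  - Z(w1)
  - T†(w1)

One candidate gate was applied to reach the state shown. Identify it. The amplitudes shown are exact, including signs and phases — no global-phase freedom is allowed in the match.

The applied gate was Z(w1).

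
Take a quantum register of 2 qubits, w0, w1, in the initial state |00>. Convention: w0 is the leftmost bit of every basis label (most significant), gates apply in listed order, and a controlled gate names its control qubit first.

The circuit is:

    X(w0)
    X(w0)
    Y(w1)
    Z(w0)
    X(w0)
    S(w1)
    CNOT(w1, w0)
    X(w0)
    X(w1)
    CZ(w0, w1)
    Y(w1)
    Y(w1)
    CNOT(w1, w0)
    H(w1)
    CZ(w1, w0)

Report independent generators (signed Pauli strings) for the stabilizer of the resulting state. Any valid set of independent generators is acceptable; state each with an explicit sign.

One valid set of independent stabilizer generators is -IX, -ZI (any independent generating set of the same group is equally correct).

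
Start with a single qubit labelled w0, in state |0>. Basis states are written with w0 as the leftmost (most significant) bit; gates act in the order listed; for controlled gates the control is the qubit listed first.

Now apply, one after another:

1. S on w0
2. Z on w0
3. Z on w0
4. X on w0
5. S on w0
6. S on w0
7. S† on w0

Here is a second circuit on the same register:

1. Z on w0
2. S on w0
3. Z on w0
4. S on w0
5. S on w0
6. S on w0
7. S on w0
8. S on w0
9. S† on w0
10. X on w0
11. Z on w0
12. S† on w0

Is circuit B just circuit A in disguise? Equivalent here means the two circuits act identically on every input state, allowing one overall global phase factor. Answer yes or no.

Yes: on every input state the two circuits agree up to one overall phase factor.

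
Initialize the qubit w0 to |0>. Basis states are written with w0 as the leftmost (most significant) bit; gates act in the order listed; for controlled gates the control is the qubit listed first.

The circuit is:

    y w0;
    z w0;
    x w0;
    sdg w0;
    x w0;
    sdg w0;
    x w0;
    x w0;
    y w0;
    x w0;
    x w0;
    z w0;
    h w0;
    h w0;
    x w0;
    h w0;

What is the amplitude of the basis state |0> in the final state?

|0> carries amplitude sqrt(2)*I/2 in the final state.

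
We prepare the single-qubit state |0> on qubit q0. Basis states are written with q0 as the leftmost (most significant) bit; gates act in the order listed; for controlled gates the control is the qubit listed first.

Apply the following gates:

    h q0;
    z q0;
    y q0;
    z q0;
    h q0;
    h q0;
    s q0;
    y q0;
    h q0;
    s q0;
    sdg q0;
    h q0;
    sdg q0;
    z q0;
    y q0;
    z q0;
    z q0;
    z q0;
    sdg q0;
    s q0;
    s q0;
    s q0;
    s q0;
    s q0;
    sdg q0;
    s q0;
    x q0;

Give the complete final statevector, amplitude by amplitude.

The resulting statevector has amplitude -sqrt(2)/2 on |0>, -sqrt(2)/2 on |1>.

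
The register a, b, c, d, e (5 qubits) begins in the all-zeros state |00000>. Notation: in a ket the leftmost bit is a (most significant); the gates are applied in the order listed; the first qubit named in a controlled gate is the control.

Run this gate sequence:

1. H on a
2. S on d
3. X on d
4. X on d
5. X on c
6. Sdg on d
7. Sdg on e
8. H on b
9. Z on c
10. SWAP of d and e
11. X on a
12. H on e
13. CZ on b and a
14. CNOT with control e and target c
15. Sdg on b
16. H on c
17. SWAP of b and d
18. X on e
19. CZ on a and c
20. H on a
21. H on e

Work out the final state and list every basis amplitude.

After the circuit, the state carries amplitude -1/2 on |00000>, I/2 on |00111>, I/2 on |10010>, -1/2 on |10101>, and 0 on every other basis state.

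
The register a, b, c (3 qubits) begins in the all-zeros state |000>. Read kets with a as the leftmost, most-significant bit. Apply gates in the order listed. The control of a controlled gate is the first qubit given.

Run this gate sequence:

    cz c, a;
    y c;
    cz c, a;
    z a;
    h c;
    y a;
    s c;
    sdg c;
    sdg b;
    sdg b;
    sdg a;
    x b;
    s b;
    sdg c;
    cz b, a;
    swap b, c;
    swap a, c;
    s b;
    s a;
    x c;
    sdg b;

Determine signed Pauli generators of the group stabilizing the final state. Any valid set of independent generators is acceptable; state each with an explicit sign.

One valid set of independent stabilizer generators is +IYI, -ZII, +IIZ (any independent generating set of the same group is equally correct).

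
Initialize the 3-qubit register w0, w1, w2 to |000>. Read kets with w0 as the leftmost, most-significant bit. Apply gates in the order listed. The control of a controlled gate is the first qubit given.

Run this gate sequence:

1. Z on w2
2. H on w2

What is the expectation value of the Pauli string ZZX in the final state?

The expectation value of ZZX is 1.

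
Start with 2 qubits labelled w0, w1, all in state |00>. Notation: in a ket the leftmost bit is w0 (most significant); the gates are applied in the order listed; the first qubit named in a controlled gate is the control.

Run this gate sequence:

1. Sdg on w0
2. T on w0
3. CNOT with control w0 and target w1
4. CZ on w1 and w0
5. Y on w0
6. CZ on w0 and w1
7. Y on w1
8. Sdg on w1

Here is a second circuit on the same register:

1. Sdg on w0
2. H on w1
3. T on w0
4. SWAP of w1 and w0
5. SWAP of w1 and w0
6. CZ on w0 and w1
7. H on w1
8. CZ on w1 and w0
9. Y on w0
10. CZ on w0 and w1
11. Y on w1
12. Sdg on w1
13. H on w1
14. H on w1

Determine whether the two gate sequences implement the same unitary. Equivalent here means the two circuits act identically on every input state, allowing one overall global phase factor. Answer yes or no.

Yes — the two circuits implement the same unitary up to a global phase.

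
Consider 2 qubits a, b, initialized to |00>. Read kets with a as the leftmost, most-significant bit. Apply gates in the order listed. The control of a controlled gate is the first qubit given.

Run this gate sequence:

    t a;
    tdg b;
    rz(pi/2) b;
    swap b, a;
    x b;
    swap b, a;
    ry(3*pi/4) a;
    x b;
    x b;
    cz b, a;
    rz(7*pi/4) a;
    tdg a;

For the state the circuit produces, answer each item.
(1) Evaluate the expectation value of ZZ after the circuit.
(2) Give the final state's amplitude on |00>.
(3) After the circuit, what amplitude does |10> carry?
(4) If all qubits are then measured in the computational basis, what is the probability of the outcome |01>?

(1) The expectation value of ZZ is sqrt(2)/2.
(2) |00> carries amplitude -sqrt(sqrt(2) + 2)*exp(7*I*pi/8)/2 in the final state.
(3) The final state's coefficient on |10> equals sqrt(2 - sqrt(2))*exp(3*I*pi/8)/2.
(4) A full measurement returns |01> with probability 0.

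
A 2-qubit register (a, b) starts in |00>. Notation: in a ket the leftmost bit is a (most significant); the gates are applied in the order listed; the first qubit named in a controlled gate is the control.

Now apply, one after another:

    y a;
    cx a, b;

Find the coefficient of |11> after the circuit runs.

The final state's coefficient on |11> equals I.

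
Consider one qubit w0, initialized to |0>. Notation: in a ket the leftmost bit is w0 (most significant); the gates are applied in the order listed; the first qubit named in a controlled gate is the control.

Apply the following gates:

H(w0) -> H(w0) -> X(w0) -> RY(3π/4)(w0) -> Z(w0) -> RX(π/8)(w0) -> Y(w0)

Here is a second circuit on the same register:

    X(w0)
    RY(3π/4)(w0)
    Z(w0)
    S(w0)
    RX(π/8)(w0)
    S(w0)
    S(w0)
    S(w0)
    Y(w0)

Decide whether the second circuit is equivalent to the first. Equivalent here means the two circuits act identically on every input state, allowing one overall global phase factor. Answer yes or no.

No: there is an input state on which the two circuits produce genuinely different outputs (not merely differing by a phase).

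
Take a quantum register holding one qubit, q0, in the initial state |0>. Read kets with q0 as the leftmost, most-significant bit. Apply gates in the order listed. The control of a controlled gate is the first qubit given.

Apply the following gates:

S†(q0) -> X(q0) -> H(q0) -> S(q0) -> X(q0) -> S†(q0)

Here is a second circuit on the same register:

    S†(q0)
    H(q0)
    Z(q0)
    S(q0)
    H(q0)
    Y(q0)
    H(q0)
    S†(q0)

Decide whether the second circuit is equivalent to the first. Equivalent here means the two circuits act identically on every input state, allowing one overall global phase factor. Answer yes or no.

No — the two circuits implement different unitaries, even allowing a global phase.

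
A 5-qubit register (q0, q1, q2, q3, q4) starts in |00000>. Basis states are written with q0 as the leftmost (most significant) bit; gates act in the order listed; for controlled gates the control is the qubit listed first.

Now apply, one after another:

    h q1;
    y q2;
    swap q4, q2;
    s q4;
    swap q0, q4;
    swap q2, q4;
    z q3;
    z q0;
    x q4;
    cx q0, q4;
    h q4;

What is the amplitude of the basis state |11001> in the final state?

The amplitude on |11001> is 1/2.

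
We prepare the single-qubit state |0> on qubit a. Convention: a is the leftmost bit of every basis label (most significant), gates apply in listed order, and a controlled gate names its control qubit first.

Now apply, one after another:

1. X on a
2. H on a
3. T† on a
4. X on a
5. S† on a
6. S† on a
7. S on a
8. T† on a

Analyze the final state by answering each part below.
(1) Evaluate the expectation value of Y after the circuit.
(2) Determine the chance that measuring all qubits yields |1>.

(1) The observable Y averages to 1.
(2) The probability of measuring |1> is 1/2.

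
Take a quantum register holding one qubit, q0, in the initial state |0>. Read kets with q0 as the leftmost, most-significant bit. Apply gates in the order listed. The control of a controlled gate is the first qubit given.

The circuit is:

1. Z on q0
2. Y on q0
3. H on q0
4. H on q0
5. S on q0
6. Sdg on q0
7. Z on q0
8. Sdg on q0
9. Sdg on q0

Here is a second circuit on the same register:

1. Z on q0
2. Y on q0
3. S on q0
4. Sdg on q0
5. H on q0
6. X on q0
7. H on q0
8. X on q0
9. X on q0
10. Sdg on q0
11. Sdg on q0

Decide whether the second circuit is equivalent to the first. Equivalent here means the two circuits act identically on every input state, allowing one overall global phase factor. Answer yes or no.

Yes, they are equivalent — the unitaries differ by at most a global phase.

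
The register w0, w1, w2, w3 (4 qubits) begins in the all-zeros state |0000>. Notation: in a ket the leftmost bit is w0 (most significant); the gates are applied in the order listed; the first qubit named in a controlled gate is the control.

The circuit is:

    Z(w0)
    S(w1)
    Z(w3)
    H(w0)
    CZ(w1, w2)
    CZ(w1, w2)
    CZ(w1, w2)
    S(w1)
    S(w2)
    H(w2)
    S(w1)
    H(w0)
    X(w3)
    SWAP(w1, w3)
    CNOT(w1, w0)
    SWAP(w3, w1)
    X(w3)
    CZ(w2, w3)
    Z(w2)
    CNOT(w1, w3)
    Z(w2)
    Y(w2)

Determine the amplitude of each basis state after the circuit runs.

After the circuit, the state carries amplitude -sqrt(2)*I/2 on |1000>, sqrt(2)*I/2 on |1010>, and 0 on every other basis state. Key observation: gates 5-6 undo each other exactly, leaving only the rest of the circuit to track.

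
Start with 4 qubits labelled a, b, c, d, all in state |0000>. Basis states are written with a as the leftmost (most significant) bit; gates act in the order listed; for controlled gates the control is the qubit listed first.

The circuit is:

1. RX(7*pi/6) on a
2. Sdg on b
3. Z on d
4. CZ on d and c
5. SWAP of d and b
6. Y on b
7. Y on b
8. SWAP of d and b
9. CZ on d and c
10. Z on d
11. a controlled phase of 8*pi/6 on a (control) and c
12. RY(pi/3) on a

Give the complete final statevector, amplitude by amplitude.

The resulting statevector has amplitude -(1 - I)*(-sqrt(6)*I + sqrt(2)*(2 + I))/8 on |0000>, (1 - I)*(-sqrt(6)*I + sqrt(2)*(2 - I))/8 on |1000>, and 0 on every other basis state. Key observation: gates 3-10 undo each other exactly, leaving only the rest of the circuit to track.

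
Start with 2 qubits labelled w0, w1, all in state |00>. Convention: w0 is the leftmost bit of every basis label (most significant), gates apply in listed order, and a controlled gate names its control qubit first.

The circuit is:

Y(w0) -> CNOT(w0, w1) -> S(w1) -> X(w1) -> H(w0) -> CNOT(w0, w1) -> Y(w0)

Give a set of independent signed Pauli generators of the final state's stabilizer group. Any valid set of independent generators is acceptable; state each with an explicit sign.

The final state is stabilized by the group generated by +XX, -ZZ; other independent generating sets are equally valid.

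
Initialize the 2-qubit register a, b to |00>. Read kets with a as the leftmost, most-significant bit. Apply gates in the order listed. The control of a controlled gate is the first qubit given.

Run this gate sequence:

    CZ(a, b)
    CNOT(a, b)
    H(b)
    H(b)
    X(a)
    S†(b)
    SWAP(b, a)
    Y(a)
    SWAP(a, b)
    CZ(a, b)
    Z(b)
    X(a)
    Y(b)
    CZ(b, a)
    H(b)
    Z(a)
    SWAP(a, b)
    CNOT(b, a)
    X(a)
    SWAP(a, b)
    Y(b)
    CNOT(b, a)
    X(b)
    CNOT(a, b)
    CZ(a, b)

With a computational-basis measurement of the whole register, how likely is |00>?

The probability of measuring |00> is 0.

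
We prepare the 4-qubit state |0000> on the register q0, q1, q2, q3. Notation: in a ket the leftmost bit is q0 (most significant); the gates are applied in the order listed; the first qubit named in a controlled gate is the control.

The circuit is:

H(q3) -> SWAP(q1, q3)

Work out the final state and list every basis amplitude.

After the circuit, the state carries amplitude sqrt(2)/2 on |0000>, sqrt(2)/2 on |0100>, and 0 on every other basis state.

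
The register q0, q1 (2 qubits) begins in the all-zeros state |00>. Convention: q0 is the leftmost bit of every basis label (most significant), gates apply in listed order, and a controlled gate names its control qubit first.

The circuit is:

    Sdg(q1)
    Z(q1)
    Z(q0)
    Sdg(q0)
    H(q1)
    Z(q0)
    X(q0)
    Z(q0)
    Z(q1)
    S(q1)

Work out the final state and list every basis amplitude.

The final amplitudes are 0 on |00>, 0 on |01>, -sqrt(2)/2 on |10>, sqrt(2)*I/2 on |11>.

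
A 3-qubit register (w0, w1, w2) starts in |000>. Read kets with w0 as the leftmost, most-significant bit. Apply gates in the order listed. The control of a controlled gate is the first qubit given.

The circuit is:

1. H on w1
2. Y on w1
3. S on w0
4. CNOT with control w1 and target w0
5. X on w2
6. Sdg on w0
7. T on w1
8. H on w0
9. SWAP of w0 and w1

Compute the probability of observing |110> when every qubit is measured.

Outcome |110> occurs with probability 0.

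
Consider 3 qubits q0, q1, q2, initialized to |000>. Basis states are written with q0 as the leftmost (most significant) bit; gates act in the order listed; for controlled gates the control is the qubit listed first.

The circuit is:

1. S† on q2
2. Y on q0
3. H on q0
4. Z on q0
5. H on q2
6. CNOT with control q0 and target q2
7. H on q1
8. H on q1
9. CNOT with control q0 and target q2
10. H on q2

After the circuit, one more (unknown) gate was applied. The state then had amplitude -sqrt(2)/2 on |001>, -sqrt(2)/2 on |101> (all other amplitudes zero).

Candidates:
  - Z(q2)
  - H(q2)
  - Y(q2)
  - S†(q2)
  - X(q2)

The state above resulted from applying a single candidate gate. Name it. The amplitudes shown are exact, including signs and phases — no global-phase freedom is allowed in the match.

The unique candidate consistent with the amplitudes is Y(q2). Key observation: the block from step 5 through step 10 cancels to the identity and can be dropped.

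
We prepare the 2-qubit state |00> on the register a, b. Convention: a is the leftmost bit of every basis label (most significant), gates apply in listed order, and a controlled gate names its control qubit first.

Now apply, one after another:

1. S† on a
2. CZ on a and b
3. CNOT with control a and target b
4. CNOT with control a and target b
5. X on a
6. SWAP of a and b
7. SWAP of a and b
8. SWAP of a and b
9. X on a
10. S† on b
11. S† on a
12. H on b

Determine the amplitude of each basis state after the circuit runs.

The resulting statevector has amplitude 0 on |00>, 0 on |01>, -sqrt(2)/2 on |10>, sqrt(2)/2 on |11>.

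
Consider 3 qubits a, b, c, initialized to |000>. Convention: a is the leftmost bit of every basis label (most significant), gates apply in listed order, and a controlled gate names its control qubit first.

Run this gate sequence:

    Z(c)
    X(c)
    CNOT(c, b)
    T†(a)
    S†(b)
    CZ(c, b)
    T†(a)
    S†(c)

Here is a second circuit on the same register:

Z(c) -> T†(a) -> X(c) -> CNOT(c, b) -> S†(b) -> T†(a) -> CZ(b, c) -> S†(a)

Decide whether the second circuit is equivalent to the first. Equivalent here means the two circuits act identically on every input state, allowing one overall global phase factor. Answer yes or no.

No — the two circuits implement different unitaries, even allowing a global phase.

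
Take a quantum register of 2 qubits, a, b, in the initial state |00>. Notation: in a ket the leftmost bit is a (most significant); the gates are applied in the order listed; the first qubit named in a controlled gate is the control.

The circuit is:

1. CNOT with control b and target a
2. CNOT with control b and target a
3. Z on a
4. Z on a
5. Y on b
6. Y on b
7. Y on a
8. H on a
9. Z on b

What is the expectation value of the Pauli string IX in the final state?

The observable IX averages to 0. Key observation: steps 1-2 multiply out to the identity, so the circuit reduces to the remaining gates.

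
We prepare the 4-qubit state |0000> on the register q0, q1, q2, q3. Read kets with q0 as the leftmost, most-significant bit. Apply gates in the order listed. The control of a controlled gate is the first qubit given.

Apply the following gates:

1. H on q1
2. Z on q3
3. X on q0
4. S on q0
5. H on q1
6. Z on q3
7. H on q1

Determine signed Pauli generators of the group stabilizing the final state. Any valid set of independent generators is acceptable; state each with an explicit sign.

The stabilizer group can be generated by +IXII, -ZIII, +IIZI, +IIIZ, among other valid generating sets.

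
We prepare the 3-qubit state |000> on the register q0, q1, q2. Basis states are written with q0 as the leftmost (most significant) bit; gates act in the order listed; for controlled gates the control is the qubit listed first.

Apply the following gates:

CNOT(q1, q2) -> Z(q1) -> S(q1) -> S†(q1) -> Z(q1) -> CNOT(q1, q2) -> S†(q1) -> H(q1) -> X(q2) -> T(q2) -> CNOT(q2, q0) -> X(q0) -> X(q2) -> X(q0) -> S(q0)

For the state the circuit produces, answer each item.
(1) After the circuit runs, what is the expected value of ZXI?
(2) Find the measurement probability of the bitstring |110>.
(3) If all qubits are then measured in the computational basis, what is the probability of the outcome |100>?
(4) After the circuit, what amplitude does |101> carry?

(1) The observable ZXI averages to -1. Key observation: the block from step 1 through step 6 cancels to the identity and can be dropped.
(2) The probability of measuring |110> is 1/2.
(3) Outcome |100> occurs with probability 1/2.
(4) The final state's coefficient on |101> equals 0.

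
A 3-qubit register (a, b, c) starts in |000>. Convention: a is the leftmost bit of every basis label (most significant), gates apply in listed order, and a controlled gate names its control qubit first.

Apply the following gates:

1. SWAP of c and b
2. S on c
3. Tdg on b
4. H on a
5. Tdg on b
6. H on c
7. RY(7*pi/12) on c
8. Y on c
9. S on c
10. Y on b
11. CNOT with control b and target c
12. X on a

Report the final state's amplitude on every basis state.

The final amplitudes are 0 on |000>, 0 on |001>, I*(-sqrt(3*sqrt(2) + 6)/8 + sqrt(2 - sqrt(2))/8 + sqrt(6 - 3*sqrt(2))/8 + sqrt(sqrt(2) + 2)/8) on |010>, -sqrt(2 - sqrt(2))/8 + sqrt(6 - 3*sqrt(2))/8 + sqrt(sqrt(2) + 2)/8 + sqrt(3*sqrt(2) + 6)/8 on |011>, 0 on |100>, 0 on |101>, I*(-sqrt(3*sqrt(2) + 6)/8 + sqrt(2 - sqrt(2))/8 + sqrt(6 - 3*sqrt(2))/8 + sqrt(sqrt(2) + 2)/8) on |110>, -sqrt(2 - sqrt(2))/8 + sqrt(6 - 3*sqrt(2))/8 + sqrt(sqrt(2) + 2)/8 + sqrt(3*sqrt(2) + 6)/8 on |111>.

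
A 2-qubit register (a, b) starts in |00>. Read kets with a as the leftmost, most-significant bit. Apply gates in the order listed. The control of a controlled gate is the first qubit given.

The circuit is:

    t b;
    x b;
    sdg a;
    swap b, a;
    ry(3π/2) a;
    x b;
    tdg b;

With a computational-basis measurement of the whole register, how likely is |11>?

The probability of measuring |11> is 1/2.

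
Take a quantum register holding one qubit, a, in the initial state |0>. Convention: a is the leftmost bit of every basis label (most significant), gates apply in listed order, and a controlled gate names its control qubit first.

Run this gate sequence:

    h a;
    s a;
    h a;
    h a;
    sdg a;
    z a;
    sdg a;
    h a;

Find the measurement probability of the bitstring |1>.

The probability of measuring |1> is 1/2.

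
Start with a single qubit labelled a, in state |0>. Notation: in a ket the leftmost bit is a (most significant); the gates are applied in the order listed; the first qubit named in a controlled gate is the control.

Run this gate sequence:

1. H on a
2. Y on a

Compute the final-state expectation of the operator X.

The expectation value of X is -1.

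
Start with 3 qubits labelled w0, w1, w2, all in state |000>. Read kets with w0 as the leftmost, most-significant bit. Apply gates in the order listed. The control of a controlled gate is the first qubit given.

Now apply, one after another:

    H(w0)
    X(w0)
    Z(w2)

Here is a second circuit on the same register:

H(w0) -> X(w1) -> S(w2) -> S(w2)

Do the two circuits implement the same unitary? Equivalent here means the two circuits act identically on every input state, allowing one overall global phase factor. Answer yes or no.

No: there is an input state on which the two circuits produce genuinely different outputs (not merely differing by a phase).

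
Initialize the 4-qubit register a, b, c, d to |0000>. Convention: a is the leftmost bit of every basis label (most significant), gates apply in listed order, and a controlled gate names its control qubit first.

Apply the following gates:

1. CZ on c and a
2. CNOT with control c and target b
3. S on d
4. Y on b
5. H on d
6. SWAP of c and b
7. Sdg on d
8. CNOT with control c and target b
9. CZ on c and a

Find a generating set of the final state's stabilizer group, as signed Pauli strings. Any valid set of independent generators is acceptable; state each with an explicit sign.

The stabilizer group can be generated by -IIIY, +ZIII, -IZII, -IIZI, among other valid generating sets.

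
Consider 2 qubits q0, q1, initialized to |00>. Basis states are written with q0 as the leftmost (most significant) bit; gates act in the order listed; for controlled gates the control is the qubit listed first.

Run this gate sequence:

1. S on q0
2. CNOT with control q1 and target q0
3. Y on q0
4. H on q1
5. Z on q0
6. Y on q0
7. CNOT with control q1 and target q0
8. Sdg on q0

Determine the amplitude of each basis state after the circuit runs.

The final amplitudes are -sqrt(2)/2 on |00>, 0 on |01>, 0 on |10>, sqrt(2)*I/2 on |11>.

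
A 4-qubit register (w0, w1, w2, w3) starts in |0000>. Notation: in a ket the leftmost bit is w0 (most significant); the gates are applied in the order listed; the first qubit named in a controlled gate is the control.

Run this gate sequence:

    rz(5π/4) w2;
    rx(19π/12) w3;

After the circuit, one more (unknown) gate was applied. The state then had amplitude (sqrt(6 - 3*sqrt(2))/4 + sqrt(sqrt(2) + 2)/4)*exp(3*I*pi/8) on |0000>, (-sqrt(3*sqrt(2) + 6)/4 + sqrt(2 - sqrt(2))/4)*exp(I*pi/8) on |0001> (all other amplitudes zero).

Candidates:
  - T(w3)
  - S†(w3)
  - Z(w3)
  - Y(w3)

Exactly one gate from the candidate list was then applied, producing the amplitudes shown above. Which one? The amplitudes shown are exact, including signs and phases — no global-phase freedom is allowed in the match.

The unique candidate consistent with the amplitudes is T(w3).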